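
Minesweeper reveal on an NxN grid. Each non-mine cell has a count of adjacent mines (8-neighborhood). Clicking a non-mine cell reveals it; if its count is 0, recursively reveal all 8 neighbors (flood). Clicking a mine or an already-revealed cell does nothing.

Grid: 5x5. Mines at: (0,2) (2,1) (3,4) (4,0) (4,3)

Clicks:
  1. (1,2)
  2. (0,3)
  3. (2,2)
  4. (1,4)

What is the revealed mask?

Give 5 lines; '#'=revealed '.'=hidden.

Answer: ...##
..###
..###
.....
.....

Derivation:
Click 1 (1,2) count=2: revealed 1 new [(1,2)] -> total=1
Click 2 (0,3) count=1: revealed 1 new [(0,3)] -> total=2
Click 3 (2,2) count=1: revealed 1 new [(2,2)] -> total=3
Click 4 (1,4) count=0: revealed 5 new [(0,4) (1,3) (1,4) (2,3) (2,4)] -> total=8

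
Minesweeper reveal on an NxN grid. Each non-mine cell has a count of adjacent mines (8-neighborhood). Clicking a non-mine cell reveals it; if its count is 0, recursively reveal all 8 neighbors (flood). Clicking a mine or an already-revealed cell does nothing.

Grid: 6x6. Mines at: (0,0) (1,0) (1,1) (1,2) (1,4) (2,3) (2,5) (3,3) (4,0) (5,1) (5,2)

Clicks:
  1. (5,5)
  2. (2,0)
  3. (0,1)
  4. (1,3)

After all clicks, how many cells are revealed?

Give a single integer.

Click 1 (5,5) count=0: revealed 8 new [(3,4) (3,5) (4,3) (4,4) (4,5) (5,3) (5,4) (5,5)] -> total=8
Click 2 (2,0) count=2: revealed 1 new [(2,0)] -> total=9
Click 3 (0,1) count=4: revealed 1 new [(0,1)] -> total=10
Click 4 (1,3) count=3: revealed 1 new [(1,3)] -> total=11

Answer: 11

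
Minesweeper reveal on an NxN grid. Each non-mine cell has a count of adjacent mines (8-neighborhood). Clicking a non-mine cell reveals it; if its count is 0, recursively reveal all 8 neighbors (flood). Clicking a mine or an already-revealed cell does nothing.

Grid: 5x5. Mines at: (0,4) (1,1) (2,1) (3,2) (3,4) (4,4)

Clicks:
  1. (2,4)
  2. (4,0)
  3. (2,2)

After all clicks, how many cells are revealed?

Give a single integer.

Click 1 (2,4) count=1: revealed 1 new [(2,4)] -> total=1
Click 2 (4,0) count=0: revealed 4 new [(3,0) (3,1) (4,0) (4,1)] -> total=5
Click 3 (2,2) count=3: revealed 1 new [(2,2)] -> total=6

Answer: 6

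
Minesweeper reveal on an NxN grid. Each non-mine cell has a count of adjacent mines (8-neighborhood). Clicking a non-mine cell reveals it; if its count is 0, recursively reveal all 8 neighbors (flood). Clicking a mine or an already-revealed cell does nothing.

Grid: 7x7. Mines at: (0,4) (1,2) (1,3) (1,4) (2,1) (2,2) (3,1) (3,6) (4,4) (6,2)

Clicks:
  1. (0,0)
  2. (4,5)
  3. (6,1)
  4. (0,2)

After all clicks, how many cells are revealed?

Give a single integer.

Answer: 7

Derivation:
Click 1 (0,0) count=0: revealed 4 new [(0,0) (0,1) (1,0) (1,1)] -> total=4
Click 2 (4,5) count=2: revealed 1 new [(4,5)] -> total=5
Click 3 (6,1) count=1: revealed 1 new [(6,1)] -> total=6
Click 4 (0,2) count=2: revealed 1 new [(0,2)] -> total=7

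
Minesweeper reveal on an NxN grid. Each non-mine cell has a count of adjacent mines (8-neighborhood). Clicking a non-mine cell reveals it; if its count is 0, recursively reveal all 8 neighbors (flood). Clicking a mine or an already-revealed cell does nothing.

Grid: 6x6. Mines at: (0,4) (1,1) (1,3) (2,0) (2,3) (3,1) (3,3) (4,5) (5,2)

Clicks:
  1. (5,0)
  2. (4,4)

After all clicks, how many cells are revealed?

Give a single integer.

Answer: 5

Derivation:
Click 1 (5,0) count=0: revealed 4 new [(4,0) (4,1) (5,0) (5,1)] -> total=4
Click 2 (4,4) count=2: revealed 1 new [(4,4)] -> total=5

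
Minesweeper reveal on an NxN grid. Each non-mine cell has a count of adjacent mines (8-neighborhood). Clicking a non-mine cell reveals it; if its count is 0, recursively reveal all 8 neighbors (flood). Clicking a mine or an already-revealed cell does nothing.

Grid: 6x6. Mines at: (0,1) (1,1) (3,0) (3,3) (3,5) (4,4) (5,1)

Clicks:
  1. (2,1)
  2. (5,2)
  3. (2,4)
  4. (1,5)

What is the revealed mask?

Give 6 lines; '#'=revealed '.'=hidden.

Answer: ..####
..####
.#####
......
......
..#...

Derivation:
Click 1 (2,1) count=2: revealed 1 new [(2,1)] -> total=1
Click 2 (5,2) count=1: revealed 1 new [(5,2)] -> total=2
Click 3 (2,4) count=2: revealed 1 new [(2,4)] -> total=3
Click 4 (1,5) count=0: revealed 11 new [(0,2) (0,3) (0,4) (0,5) (1,2) (1,3) (1,4) (1,5) (2,2) (2,3) (2,5)] -> total=14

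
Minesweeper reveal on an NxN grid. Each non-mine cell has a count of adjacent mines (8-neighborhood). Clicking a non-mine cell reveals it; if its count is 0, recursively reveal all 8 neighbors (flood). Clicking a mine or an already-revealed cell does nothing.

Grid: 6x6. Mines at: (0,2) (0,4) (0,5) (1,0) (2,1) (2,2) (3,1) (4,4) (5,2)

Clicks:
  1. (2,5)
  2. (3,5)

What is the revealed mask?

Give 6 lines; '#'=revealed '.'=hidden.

Answer: ......
...###
...###
...###
......
......

Derivation:
Click 1 (2,5) count=0: revealed 9 new [(1,3) (1,4) (1,5) (2,3) (2,4) (2,5) (3,3) (3,4) (3,5)] -> total=9
Click 2 (3,5) count=1: revealed 0 new [(none)] -> total=9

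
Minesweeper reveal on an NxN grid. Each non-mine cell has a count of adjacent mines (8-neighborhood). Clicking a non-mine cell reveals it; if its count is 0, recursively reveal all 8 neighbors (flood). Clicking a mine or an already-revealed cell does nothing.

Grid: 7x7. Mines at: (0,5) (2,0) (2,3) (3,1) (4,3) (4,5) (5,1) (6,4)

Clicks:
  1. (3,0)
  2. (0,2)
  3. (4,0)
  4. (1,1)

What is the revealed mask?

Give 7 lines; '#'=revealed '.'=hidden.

Answer: #####..
#####..
.......
#......
#......
.......
.......

Derivation:
Click 1 (3,0) count=2: revealed 1 new [(3,0)] -> total=1
Click 2 (0,2) count=0: revealed 10 new [(0,0) (0,1) (0,2) (0,3) (0,4) (1,0) (1,1) (1,2) (1,3) (1,4)] -> total=11
Click 3 (4,0) count=2: revealed 1 new [(4,0)] -> total=12
Click 4 (1,1) count=1: revealed 0 new [(none)] -> total=12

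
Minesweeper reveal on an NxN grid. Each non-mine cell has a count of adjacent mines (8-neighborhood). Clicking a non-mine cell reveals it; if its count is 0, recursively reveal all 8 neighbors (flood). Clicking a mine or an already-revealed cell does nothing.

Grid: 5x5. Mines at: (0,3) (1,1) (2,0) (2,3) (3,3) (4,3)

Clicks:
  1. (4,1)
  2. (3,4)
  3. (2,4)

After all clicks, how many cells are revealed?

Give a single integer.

Click 1 (4,1) count=0: revealed 6 new [(3,0) (3,1) (3,2) (4,0) (4,1) (4,2)] -> total=6
Click 2 (3,4) count=3: revealed 1 new [(3,4)] -> total=7
Click 3 (2,4) count=2: revealed 1 new [(2,4)] -> total=8

Answer: 8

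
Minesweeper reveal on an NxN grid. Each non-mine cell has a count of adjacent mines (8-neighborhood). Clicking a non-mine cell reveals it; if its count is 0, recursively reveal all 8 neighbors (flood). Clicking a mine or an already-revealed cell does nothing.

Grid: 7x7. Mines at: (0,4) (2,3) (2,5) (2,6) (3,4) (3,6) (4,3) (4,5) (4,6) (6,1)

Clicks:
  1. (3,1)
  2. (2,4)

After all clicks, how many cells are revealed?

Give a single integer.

Answer: 21

Derivation:
Click 1 (3,1) count=0: revealed 20 new [(0,0) (0,1) (0,2) (0,3) (1,0) (1,1) (1,2) (1,3) (2,0) (2,1) (2,2) (3,0) (3,1) (3,2) (4,0) (4,1) (4,2) (5,0) (5,1) (5,2)] -> total=20
Click 2 (2,4) count=3: revealed 1 new [(2,4)] -> total=21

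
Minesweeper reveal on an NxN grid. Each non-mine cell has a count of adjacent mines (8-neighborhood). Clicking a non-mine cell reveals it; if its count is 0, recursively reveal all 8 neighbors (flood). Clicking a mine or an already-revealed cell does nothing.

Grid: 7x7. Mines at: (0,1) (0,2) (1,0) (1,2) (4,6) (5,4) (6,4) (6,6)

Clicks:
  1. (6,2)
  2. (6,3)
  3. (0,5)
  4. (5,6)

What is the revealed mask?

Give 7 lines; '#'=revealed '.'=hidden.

Click 1 (6,2) count=0: revealed 36 new [(0,3) (0,4) (0,5) (0,6) (1,3) (1,4) (1,5) (1,6) (2,0) (2,1) (2,2) (2,3) (2,4) (2,5) (2,6) (3,0) (3,1) (3,2) (3,3) (3,4) (3,5) (3,6) (4,0) (4,1) (4,2) (4,3) (4,4) (4,5) (5,0) (5,1) (5,2) (5,3) (6,0) (6,1) (6,2) (6,3)] -> total=36
Click 2 (6,3) count=2: revealed 0 new [(none)] -> total=36
Click 3 (0,5) count=0: revealed 0 new [(none)] -> total=36
Click 4 (5,6) count=2: revealed 1 new [(5,6)] -> total=37

Answer: ...####
...####
#######
#######
######.
####..#
####...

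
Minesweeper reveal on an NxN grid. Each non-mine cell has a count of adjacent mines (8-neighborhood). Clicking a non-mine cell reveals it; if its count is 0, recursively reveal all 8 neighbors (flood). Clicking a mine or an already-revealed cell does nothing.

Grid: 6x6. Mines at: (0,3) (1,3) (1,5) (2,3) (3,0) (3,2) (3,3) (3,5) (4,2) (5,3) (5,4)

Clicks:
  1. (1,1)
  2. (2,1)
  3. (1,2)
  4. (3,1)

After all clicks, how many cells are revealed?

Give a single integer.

Click 1 (1,1) count=0: revealed 9 new [(0,0) (0,1) (0,2) (1,0) (1,1) (1,2) (2,0) (2,1) (2,2)] -> total=9
Click 2 (2,1) count=2: revealed 0 new [(none)] -> total=9
Click 3 (1,2) count=3: revealed 0 new [(none)] -> total=9
Click 4 (3,1) count=3: revealed 1 new [(3,1)] -> total=10

Answer: 10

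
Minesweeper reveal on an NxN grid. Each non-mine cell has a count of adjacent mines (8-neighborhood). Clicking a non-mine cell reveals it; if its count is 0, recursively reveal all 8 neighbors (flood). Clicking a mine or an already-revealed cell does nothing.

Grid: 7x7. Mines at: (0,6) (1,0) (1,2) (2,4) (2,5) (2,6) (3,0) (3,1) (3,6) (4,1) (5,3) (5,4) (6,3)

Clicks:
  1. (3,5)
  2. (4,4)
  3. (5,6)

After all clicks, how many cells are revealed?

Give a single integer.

Click 1 (3,5) count=4: revealed 1 new [(3,5)] -> total=1
Click 2 (4,4) count=2: revealed 1 new [(4,4)] -> total=2
Click 3 (5,6) count=0: revealed 6 new [(4,5) (4,6) (5,5) (5,6) (6,5) (6,6)] -> total=8

Answer: 8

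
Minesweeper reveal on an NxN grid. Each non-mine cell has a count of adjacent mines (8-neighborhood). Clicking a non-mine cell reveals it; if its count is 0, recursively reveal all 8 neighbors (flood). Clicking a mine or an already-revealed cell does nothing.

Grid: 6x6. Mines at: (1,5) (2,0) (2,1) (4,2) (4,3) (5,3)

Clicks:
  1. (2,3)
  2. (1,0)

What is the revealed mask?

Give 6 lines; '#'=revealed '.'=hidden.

Answer: #####.
#####.
..###.
..###.
......
......

Derivation:
Click 1 (2,3) count=0: revealed 16 new [(0,0) (0,1) (0,2) (0,3) (0,4) (1,0) (1,1) (1,2) (1,3) (1,4) (2,2) (2,3) (2,4) (3,2) (3,3) (3,4)] -> total=16
Click 2 (1,0) count=2: revealed 0 new [(none)] -> total=16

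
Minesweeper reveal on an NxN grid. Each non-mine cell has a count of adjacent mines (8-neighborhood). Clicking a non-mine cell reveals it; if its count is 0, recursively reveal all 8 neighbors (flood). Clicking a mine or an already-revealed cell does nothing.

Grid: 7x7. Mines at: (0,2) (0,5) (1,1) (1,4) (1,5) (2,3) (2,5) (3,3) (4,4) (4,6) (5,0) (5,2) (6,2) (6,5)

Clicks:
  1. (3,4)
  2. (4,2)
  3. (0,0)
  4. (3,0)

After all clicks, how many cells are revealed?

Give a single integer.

Click 1 (3,4) count=4: revealed 1 new [(3,4)] -> total=1
Click 2 (4,2) count=2: revealed 1 new [(4,2)] -> total=2
Click 3 (0,0) count=1: revealed 1 new [(0,0)] -> total=3
Click 4 (3,0) count=0: revealed 8 new [(2,0) (2,1) (2,2) (3,0) (3,1) (3,2) (4,0) (4,1)] -> total=11

Answer: 11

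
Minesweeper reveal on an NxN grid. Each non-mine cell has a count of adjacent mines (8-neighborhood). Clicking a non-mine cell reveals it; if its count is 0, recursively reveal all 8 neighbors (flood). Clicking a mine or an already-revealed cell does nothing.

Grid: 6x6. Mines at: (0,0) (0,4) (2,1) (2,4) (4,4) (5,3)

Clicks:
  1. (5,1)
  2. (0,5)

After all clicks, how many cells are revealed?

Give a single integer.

Click 1 (5,1) count=0: revealed 9 new [(3,0) (3,1) (3,2) (4,0) (4,1) (4,2) (5,0) (5,1) (5,2)] -> total=9
Click 2 (0,5) count=1: revealed 1 new [(0,5)] -> total=10

Answer: 10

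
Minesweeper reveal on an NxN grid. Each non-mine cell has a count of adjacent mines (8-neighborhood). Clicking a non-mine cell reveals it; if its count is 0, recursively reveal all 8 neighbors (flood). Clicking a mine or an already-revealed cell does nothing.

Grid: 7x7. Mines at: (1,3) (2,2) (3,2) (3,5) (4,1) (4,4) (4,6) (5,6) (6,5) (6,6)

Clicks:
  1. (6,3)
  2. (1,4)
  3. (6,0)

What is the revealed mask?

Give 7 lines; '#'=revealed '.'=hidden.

Answer: .......
....#..
.......
.......
.......
#####..
#####..

Derivation:
Click 1 (6,3) count=0: revealed 10 new [(5,0) (5,1) (5,2) (5,3) (5,4) (6,0) (6,1) (6,2) (6,3) (6,4)] -> total=10
Click 2 (1,4) count=1: revealed 1 new [(1,4)] -> total=11
Click 3 (6,0) count=0: revealed 0 new [(none)] -> total=11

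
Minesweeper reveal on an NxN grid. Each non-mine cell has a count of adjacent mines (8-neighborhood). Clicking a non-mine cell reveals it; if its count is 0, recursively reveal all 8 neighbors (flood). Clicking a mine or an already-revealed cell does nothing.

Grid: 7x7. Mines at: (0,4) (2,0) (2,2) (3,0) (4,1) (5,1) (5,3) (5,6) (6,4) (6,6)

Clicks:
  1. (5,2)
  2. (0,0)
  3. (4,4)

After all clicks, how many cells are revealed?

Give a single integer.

Click 1 (5,2) count=3: revealed 1 new [(5,2)] -> total=1
Click 2 (0,0) count=0: revealed 8 new [(0,0) (0,1) (0,2) (0,3) (1,0) (1,1) (1,2) (1,3)] -> total=9
Click 3 (4,4) count=1: revealed 1 new [(4,4)] -> total=10

Answer: 10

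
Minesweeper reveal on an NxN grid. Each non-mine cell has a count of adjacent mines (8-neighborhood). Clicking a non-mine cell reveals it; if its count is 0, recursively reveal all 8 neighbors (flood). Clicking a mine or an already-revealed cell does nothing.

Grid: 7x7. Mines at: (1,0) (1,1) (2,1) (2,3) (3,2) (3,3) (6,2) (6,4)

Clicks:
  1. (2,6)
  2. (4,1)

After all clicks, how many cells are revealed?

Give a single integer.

Answer: 25

Derivation:
Click 1 (2,6) count=0: revealed 24 new [(0,2) (0,3) (0,4) (0,5) (0,6) (1,2) (1,3) (1,4) (1,5) (1,6) (2,4) (2,5) (2,6) (3,4) (3,5) (3,6) (4,4) (4,5) (4,6) (5,4) (5,5) (5,6) (6,5) (6,6)] -> total=24
Click 2 (4,1) count=1: revealed 1 new [(4,1)] -> total=25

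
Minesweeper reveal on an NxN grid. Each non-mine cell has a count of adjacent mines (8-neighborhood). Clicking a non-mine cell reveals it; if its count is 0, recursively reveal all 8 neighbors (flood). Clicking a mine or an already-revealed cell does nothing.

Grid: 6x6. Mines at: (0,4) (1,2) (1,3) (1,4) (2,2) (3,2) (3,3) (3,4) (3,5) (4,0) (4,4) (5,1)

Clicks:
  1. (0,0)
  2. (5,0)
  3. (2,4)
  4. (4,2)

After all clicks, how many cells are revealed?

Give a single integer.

Click 1 (0,0) count=0: revealed 8 new [(0,0) (0,1) (1,0) (1,1) (2,0) (2,1) (3,0) (3,1)] -> total=8
Click 2 (5,0) count=2: revealed 1 new [(5,0)] -> total=9
Click 3 (2,4) count=5: revealed 1 new [(2,4)] -> total=10
Click 4 (4,2) count=3: revealed 1 new [(4,2)] -> total=11

Answer: 11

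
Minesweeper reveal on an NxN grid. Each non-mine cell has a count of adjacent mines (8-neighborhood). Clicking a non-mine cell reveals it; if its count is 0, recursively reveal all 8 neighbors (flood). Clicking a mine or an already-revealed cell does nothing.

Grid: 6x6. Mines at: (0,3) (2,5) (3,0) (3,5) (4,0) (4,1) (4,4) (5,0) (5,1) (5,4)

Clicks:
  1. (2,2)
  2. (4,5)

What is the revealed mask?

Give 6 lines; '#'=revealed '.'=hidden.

Answer: ###...
#####.
#####.
.####.
.....#
......

Derivation:
Click 1 (2,2) count=0: revealed 17 new [(0,0) (0,1) (0,2) (1,0) (1,1) (1,2) (1,3) (1,4) (2,0) (2,1) (2,2) (2,3) (2,4) (3,1) (3,2) (3,3) (3,4)] -> total=17
Click 2 (4,5) count=3: revealed 1 new [(4,5)] -> total=18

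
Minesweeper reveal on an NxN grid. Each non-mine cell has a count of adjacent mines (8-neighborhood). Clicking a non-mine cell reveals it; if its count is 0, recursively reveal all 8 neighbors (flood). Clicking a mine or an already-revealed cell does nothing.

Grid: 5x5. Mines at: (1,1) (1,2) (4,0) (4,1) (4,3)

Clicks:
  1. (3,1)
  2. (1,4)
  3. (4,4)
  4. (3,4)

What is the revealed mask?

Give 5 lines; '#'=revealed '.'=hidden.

Answer: ...##
...##
...##
.#.##
....#

Derivation:
Click 1 (3,1) count=2: revealed 1 new [(3,1)] -> total=1
Click 2 (1,4) count=0: revealed 8 new [(0,3) (0,4) (1,3) (1,4) (2,3) (2,4) (3,3) (3,4)] -> total=9
Click 3 (4,4) count=1: revealed 1 new [(4,4)] -> total=10
Click 4 (3,4) count=1: revealed 0 new [(none)] -> total=10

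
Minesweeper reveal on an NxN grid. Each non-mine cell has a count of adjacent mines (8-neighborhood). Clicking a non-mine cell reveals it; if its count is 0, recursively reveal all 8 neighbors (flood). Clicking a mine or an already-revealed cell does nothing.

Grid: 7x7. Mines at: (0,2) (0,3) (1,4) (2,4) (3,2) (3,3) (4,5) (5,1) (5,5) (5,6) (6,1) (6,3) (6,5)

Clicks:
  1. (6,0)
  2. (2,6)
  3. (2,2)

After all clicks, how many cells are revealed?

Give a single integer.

Answer: 10

Derivation:
Click 1 (6,0) count=2: revealed 1 new [(6,0)] -> total=1
Click 2 (2,6) count=0: revealed 8 new [(0,5) (0,6) (1,5) (1,6) (2,5) (2,6) (3,5) (3,6)] -> total=9
Click 3 (2,2) count=2: revealed 1 new [(2,2)] -> total=10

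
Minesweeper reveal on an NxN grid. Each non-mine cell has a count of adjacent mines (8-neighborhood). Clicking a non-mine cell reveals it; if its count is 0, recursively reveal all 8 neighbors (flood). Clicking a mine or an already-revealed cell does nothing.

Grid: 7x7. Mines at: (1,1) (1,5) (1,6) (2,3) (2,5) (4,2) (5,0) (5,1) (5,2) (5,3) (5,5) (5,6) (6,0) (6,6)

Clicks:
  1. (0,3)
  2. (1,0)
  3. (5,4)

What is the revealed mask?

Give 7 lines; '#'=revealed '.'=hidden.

Click 1 (0,3) count=0: revealed 6 new [(0,2) (0,3) (0,4) (1,2) (1,3) (1,4)] -> total=6
Click 2 (1,0) count=1: revealed 1 new [(1,0)] -> total=7
Click 3 (5,4) count=2: revealed 1 new [(5,4)] -> total=8

Answer: ..###..
#.###..
.......
.......
.......
....#..
.......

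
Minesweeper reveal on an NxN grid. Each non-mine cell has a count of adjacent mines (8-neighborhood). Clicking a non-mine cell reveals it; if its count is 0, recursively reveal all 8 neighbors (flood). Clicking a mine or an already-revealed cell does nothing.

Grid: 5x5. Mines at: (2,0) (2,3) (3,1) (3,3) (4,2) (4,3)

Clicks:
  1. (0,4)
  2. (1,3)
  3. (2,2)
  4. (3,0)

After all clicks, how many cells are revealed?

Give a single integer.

Answer: 12

Derivation:
Click 1 (0,4) count=0: revealed 10 new [(0,0) (0,1) (0,2) (0,3) (0,4) (1,0) (1,1) (1,2) (1,3) (1,4)] -> total=10
Click 2 (1,3) count=1: revealed 0 new [(none)] -> total=10
Click 3 (2,2) count=3: revealed 1 new [(2,2)] -> total=11
Click 4 (3,0) count=2: revealed 1 new [(3,0)] -> total=12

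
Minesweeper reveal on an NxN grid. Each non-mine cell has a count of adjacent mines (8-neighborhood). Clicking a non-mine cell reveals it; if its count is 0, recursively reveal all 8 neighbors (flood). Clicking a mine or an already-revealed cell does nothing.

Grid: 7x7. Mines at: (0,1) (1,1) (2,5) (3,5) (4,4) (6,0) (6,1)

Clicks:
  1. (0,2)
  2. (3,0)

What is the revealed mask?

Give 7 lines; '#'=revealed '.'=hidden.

Answer: ..#####
..#####
#####..
#####..
####...
####...
.......

Derivation:
Click 1 (0,2) count=2: revealed 1 new [(0,2)] -> total=1
Click 2 (3,0) count=0: revealed 27 new [(0,3) (0,4) (0,5) (0,6) (1,2) (1,3) (1,4) (1,5) (1,6) (2,0) (2,1) (2,2) (2,3) (2,4) (3,0) (3,1) (3,2) (3,3) (3,4) (4,0) (4,1) (4,2) (4,3) (5,0) (5,1) (5,2) (5,3)] -> total=28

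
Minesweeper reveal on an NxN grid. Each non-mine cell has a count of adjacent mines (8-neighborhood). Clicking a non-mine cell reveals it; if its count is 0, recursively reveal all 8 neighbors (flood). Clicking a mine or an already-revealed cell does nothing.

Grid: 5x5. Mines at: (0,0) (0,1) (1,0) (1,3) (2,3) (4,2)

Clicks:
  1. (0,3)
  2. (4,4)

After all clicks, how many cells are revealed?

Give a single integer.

Answer: 5

Derivation:
Click 1 (0,3) count=1: revealed 1 new [(0,3)] -> total=1
Click 2 (4,4) count=0: revealed 4 new [(3,3) (3,4) (4,3) (4,4)] -> total=5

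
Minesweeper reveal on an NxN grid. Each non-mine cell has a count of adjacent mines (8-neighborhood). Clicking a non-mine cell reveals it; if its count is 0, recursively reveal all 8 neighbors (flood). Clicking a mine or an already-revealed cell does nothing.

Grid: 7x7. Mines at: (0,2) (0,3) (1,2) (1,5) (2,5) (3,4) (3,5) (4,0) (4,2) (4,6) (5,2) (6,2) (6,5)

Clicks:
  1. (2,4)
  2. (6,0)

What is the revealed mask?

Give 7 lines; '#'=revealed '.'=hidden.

Answer: .......
.......
....#..
.......
.......
##.....
##.....

Derivation:
Click 1 (2,4) count=4: revealed 1 new [(2,4)] -> total=1
Click 2 (6,0) count=0: revealed 4 new [(5,0) (5,1) (6,0) (6,1)] -> total=5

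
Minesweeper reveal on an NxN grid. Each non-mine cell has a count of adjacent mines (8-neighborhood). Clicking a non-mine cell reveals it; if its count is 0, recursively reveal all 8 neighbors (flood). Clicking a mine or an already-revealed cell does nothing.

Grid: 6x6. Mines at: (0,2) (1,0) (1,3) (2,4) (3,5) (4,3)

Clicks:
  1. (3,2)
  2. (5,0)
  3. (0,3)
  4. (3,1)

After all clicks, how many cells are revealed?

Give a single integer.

Answer: 13

Derivation:
Click 1 (3,2) count=1: revealed 1 new [(3,2)] -> total=1
Click 2 (5,0) count=0: revealed 11 new [(2,0) (2,1) (2,2) (3,0) (3,1) (4,0) (4,1) (4,2) (5,0) (5,1) (5,2)] -> total=12
Click 3 (0,3) count=2: revealed 1 new [(0,3)] -> total=13
Click 4 (3,1) count=0: revealed 0 new [(none)] -> total=13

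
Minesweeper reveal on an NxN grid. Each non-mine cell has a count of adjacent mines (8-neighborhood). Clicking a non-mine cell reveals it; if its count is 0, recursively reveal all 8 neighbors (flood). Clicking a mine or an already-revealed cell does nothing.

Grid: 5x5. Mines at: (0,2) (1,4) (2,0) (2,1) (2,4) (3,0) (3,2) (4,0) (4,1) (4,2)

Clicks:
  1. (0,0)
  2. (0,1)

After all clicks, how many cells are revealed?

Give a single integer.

Click 1 (0,0) count=0: revealed 4 new [(0,0) (0,1) (1,0) (1,1)] -> total=4
Click 2 (0,1) count=1: revealed 0 new [(none)] -> total=4

Answer: 4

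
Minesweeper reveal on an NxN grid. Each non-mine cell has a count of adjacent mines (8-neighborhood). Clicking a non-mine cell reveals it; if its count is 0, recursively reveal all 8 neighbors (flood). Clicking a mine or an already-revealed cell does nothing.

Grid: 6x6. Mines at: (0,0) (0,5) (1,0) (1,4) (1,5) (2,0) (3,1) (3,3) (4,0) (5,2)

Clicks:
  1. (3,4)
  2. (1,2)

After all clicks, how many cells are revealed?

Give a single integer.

Answer: 10

Derivation:
Click 1 (3,4) count=1: revealed 1 new [(3,4)] -> total=1
Click 2 (1,2) count=0: revealed 9 new [(0,1) (0,2) (0,3) (1,1) (1,2) (1,3) (2,1) (2,2) (2,3)] -> total=10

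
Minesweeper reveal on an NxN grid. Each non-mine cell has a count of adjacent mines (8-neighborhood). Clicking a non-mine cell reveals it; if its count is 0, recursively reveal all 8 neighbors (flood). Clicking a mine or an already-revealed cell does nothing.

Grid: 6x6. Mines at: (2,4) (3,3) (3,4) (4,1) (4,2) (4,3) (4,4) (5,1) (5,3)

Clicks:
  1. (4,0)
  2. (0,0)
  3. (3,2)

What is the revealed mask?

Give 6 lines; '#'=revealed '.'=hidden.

Click 1 (4,0) count=2: revealed 1 new [(4,0)] -> total=1
Click 2 (0,0) count=0: revealed 19 new [(0,0) (0,1) (0,2) (0,3) (0,4) (0,5) (1,0) (1,1) (1,2) (1,3) (1,4) (1,5) (2,0) (2,1) (2,2) (2,3) (3,0) (3,1) (3,2)] -> total=20
Click 3 (3,2) count=4: revealed 0 new [(none)] -> total=20

Answer: ######
######
####..
###...
#.....
......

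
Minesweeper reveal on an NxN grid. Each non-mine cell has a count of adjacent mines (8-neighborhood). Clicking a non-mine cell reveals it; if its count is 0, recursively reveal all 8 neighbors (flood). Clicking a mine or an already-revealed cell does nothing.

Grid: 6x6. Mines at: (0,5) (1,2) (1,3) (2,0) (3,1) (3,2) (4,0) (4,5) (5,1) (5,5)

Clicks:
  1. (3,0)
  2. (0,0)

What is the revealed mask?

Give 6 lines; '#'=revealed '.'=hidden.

Answer: ##....
##....
......
#.....
......
......

Derivation:
Click 1 (3,0) count=3: revealed 1 new [(3,0)] -> total=1
Click 2 (0,0) count=0: revealed 4 new [(0,0) (0,1) (1,0) (1,1)] -> total=5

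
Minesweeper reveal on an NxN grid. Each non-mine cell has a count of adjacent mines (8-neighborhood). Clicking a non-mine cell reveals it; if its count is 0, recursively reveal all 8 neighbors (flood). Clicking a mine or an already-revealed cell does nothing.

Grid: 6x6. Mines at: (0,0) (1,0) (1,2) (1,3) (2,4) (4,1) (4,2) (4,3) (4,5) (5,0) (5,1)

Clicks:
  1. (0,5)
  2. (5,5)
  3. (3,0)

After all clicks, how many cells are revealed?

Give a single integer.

Click 1 (0,5) count=0: revealed 4 new [(0,4) (0,5) (1,4) (1,5)] -> total=4
Click 2 (5,5) count=1: revealed 1 new [(5,5)] -> total=5
Click 3 (3,0) count=1: revealed 1 new [(3,0)] -> total=6

Answer: 6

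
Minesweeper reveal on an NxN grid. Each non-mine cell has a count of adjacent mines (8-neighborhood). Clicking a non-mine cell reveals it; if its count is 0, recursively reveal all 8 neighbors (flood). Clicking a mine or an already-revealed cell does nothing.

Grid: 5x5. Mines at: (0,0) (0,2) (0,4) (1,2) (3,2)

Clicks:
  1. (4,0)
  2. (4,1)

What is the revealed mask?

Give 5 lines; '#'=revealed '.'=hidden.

Click 1 (4,0) count=0: revealed 8 new [(1,0) (1,1) (2,0) (2,1) (3,0) (3,1) (4,0) (4,1)] -> total=8
Click 2 (4,1) count=1: revealed 0 new [(none)] -> total=8

Answer: .....
##...
##...
##...
##...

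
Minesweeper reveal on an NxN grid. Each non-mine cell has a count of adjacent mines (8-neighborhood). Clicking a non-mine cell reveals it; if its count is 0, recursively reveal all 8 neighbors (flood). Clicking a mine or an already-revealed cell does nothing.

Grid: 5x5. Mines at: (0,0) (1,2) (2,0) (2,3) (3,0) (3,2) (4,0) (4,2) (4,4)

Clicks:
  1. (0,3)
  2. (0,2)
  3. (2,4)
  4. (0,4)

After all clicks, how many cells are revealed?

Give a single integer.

Click 1 (0,3) count=1: revealed 1 new [(0,3)] -> total=1
Click 2 (0,2) count=1: revealed 1 new [(0,2)] -> total=2
Click 3 (2,4) count=1: revealed 1 new [(2,4)] -> total=3
Click 4 (0,4) count=0: revealed 3 new [(0,4) (1,3) (1,4)] -> total=6

Answer: 6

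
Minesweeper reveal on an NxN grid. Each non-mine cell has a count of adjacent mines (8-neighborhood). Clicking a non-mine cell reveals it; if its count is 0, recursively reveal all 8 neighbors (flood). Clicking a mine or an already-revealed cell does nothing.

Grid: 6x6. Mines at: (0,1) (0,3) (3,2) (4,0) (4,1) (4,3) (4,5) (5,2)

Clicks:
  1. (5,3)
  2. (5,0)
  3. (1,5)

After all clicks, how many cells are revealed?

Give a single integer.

Click 1 (5,3) count=2: revealed 1 new [(5,3)] -> total=1
Click 2 (5,0) count=2: revealed 1 new [(5,0)] -> total=2
Click 3 (1,5) count=0: revealed 11 new [(0,4) (0,5) (1,3) (1,4) (1,5) (2,3) (2,4) (2,5) (3,3) (3,4) (3,5)] -> total=13

Answer: 13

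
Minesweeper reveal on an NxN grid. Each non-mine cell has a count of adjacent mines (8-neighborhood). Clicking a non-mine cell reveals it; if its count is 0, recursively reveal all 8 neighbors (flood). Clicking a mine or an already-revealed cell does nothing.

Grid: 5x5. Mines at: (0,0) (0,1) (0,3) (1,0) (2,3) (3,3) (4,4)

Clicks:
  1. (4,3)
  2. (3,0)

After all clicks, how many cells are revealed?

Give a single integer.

Answer: 10

Derivation:
Click 1 (4,3) count=2: revealed 1 new [(4,3)] -> total=1
Click 2 (3,0) count=0: revealed 9 new [(2,0) (2,1) (2,2) (3,0) (3,1) (3,2) (4,0) (4,1) (4,2)] -> total=10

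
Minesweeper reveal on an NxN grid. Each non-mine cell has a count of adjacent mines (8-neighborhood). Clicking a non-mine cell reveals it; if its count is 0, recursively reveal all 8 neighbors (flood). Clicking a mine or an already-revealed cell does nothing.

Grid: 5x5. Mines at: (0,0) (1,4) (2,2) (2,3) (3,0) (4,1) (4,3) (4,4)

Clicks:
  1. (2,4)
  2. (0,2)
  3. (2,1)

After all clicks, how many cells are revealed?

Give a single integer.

Click 1 (2,4) count=2: revealed 1 new [(2,4)] -> total=1
Click 2 (0,2) count=0: revealed 6 new [(0,1) (0,2) (0,3) (1,1) (1,2) (1,3)] -> total=7
Click 3 (2,1) count=2: revealed 1 new [(2,1)] -> total=8

Answer: 8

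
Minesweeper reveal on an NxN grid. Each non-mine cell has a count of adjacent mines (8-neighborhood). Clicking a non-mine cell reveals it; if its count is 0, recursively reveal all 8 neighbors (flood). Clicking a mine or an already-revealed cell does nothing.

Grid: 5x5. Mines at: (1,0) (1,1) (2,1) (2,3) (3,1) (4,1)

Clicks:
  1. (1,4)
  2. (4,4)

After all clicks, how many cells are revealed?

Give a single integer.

Answer: 7

Derivation:
Click 1 (1,4) count=1: revealed 1 new [(1,4)] -> total=1
Click 2 (4,4) count=0: revealed 6 new [(3,2) (3,3) (3,4) (4,2) (4,3) (4,4)] -> total=7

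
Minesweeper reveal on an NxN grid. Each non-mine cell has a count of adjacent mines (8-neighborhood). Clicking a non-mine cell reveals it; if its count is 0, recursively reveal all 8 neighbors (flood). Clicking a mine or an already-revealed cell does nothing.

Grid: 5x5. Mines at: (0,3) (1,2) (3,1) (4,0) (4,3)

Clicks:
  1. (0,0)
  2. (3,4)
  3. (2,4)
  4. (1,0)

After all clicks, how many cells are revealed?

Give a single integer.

Click 1 (0,0) count=0: revealed 6 new [(0,0) (0,1) (1,0) (1,1) (2,0) (2,1)] -> total=6
Click 2 (3,4) count=1: revealed 1 new [(3,4)] -> total=7
Click 3 (2,4) count=0: revealed 5 new [(1,3) (1,4) (2,3) (2,4) (3,3)] -> total=12
Click 4 (1,0) count=0: revealed 0 new [(none)] -> total=12

Answer: 12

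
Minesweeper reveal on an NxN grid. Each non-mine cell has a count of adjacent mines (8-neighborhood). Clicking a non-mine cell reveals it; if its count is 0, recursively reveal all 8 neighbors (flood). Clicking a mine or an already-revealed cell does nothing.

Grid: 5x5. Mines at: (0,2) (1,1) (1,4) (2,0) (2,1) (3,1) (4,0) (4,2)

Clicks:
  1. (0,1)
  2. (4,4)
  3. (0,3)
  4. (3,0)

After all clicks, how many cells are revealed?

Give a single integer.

Click 1 (0,1) count=2: revealed 1 new [(0,1)] -> total=1
Click 2 (4,4) count=0: revealed 6 new [(2,3) (2,4) (3,3) (3,4) (4,3) (4,4)] -> total=7
Click 3 (0,3) count=2: revealed 1 new [(0,3)] -> total=8
Click 4 (3,0) count=4: revealed 1 new [(3,0)] -> total=9

Answer: 9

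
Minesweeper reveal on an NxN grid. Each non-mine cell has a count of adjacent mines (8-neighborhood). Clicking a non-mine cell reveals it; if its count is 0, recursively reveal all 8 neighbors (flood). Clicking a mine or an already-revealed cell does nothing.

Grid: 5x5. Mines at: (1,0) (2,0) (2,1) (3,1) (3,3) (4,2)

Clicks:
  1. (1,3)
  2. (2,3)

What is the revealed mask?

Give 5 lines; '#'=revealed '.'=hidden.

Answer: .####
.####
..###
.....
.....

Derivation:
Click 1 (1,3) count=0: revealed 11 new [(0,1) (0,2) (0,3) (0,4) (1,1) (1,2) (1,3) (1,4) (2,2) (2,3) (2,4)] -> total=11
Click 2 (2,3) count=1: revealed 0 new [(none)] -> total=11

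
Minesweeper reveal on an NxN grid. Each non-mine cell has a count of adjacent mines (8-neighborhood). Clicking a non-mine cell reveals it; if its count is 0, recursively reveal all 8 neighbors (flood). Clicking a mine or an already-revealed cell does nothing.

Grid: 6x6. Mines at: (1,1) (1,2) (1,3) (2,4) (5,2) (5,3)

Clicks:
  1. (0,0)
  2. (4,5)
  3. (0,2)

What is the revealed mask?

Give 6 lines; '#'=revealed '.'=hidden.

Click 1 (0,0) count=1: revealed 1 new [(0,0)] -> total=1
Click 2 (4,5) count=0: revealed 6 new [(3,4) (3,5) (4,4) (4,5) (5,4) (5,5)] -> total=7
Click 3 (0,2) count=3: revealed 1 new [(0,2)] -> total=8

Answer: #.#...
......
......
....##
....##
....##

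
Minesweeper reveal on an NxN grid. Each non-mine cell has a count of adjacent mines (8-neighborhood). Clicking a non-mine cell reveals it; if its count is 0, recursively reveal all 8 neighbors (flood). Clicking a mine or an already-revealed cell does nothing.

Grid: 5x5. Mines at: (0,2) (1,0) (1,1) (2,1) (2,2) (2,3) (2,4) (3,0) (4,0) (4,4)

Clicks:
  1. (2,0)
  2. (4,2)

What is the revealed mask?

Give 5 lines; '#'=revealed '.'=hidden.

Click 1 (2,0) count=4: revealed 1 new [(2,0)] -> total=1
Click 2 (4,2) count=0: revealed 6 new [(3,1) (3,2) (3,3) (4,1) (4,2) (4,3)] -> total=7

Answer: .....
.....
#....
.###.
.###.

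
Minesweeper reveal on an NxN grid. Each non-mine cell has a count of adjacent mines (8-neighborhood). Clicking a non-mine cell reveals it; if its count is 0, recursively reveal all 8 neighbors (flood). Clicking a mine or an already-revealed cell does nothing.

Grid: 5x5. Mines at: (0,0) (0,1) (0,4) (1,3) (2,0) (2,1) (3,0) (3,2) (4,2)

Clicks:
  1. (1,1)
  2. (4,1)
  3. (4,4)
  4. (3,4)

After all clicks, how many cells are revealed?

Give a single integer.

Click 1 (1,1) count=4: revealed 1 new [(1,1)] -> total=1
Click 2 (4,1) count=3: revealed 1 new [(4,1)] -> total=2
Click 3 (4,4) count=0: revealed 6 new [(2,3) (2,4) (3,3) (3,4) (4,3) (4,4)] -> total=8
Click 4 (3,4) count=0: revealed 0 new [(none)] -> total=8

Answer: 8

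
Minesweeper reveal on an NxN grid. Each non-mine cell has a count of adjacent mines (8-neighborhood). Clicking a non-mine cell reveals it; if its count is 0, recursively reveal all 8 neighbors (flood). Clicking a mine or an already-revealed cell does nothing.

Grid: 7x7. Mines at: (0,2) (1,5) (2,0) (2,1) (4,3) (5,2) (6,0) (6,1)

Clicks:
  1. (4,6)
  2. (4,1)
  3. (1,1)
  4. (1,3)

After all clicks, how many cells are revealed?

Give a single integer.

Answer: 20

Derivation:
Click 1 (4,6) count=0: revealed 17 new [(2,4) (2,5) (2,6) (3,4) (3,5) (3,6) (4,4) (4,5) (4,6) (5,3) (5,4) (5,5) (5,6) (6,3) (6,4) (6,5) (6,6)] -> total=17
Click 2 (4,1) count=1: revealed 1 new [(4,1)] -> total=18
Click 3 (1,1) count=3: revealed 1 new [(1,1)] -> total=19
Click 4 (1,3) count=1: revealed 1 new [(1,3)] -> total=20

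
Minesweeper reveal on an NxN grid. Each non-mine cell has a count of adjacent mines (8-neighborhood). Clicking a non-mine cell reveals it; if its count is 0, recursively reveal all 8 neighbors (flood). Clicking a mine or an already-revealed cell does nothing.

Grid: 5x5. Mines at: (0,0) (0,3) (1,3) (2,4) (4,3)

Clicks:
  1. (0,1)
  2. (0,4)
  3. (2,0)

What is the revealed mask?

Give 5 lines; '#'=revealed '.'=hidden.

Answer: .#..#
###..
###..
###..
###..

Derivation:
Click 1 (0,1) count=1: revealed 1 new [(0,1)] -> total=1
Click 2 (0,4) count=2: revealed 1 new [(0,4)] -> total=2
Click 3 (2,0) count=0: revealed 12 new [(1,0) (1,1) (1,2) (2,0) (2,1) (2,2) (3,0) (3,1) (3,2) (4,0) (4,1) (4,2)] -> total=14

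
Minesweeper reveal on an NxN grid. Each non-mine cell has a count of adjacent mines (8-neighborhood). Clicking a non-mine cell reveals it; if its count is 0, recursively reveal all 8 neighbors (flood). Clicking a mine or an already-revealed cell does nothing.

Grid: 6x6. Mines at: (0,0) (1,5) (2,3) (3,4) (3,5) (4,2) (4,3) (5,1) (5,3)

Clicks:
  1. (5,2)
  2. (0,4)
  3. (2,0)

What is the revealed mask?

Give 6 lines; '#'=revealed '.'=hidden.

Answer: ....#.
###...
###...
###...
##....
..#...

Derivation:
Click 1 (5,2) count=4: revealed 1 new [(5,2)] -> total=1
Click 2 (0,4) count=1: revealed 1 new [(0,4)] -> total=2
Click 3 (2,0) count=0: revealed 11 new [(1,0) (1,1) (1,2) (2,0) (2,1) (2,2) (3,0) (3,1) (3,2) (4,0) (4,1)] -> total=13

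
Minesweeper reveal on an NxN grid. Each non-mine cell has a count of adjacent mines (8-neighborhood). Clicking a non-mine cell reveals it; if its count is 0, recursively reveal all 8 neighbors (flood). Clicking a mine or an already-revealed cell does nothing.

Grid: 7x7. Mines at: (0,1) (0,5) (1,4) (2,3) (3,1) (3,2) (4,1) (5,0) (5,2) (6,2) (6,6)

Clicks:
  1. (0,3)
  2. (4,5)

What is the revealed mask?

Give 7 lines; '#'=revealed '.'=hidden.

Click 1 (0,3) count=1: revealed 1 new [(0,3)] -> total=1
Click 2 (4,5) count=0: revealed 20 new [(1,5) (1,6) (2,4) (2,5) (2,6) (3,3) (3,4) (3,5) (3,6) (4,3) (4,4) (4,5) (4,6) (5,3) (5,4) (5,5) (5,6) (6,3) (6,4) (6,5)] -> total=21

Answer: ...#...
.....##
....###
...####
...####
...####
...###.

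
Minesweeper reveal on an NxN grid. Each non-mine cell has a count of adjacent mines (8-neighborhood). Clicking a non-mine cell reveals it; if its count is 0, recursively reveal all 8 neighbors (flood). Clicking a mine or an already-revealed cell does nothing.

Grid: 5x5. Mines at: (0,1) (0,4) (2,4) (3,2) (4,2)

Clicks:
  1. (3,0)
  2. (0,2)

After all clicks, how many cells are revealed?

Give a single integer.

Click 1 (3,0) count=0: revealed 8 new [(1,0) (1,1) (2,0) (2,1) (3,0) (3,1) (4,0) (4,1)] -> total=8
Click 2 (0,2) count=1: revealed 1 new [(0,2)] -> total=9

Answer: 9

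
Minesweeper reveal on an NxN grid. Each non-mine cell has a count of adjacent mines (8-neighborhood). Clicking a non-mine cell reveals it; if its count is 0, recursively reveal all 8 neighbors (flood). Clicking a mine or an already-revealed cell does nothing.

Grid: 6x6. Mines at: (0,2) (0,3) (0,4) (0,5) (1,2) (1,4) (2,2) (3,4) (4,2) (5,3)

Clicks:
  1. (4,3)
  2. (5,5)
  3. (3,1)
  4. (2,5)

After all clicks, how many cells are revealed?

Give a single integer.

Click 1 (4,3) count=3: revealed 1 new [(4,3)] -> total=1
Click 2 (5,5) count=0: revealed 4 new [(4,4) (4,5) (5,4) (5,5)] -> total=5
Click 3 (3,1) count=2: revealed 1 new [(3,1)] -> total=6
Click 4 (2,5) count=2: revealed 1 new [(2,5)] -> total=7

Answer: 7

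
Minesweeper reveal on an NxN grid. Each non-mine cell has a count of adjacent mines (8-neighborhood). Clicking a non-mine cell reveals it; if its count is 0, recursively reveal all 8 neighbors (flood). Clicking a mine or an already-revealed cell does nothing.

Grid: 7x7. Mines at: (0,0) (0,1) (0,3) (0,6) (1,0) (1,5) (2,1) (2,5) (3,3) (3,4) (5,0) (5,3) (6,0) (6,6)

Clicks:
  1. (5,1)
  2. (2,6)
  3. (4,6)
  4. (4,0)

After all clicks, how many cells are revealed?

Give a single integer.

Answer: 9

Derivation:
Click 1 (5,1) count=2: revealed 1 new [(5,1)] -> total=1
Click 2 (2,6) count=2: revealed 1 new [(2,6)] -> total=2
Click 3 (4,6) count=0: revealed 6 new [(3,5) (3,6) (4,5) (4,6) (5,5) (5,6)] -> total=8
Click 4 (4,0) count=1: revealed 1 new [(4,0)] -> total=9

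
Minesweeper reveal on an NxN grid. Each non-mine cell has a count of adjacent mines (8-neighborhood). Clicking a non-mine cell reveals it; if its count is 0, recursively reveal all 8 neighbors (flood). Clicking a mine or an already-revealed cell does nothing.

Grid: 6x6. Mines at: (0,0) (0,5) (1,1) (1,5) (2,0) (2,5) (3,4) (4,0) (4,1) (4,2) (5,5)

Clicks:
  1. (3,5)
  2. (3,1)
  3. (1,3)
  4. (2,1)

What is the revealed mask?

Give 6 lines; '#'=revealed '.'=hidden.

Click 1 (3,5) count=2: revealed 1 new [(3,5)] -> total=1
Click 2 (3,1) count=4: revealed 1 new [(3,1)] -> total=2
Click 3 (1,3) count=0: revealed 9 new [(0,2) (0,3) (0,4) (1,2) (1,3) (1,4) (2,2) (2,3) (2,4)] -> total=11
Click 4 (2,1) count=2: revealed 1 new [(2,1)] -> total=12

Answer: ..###.
..###.
.####.
.#...#
......
......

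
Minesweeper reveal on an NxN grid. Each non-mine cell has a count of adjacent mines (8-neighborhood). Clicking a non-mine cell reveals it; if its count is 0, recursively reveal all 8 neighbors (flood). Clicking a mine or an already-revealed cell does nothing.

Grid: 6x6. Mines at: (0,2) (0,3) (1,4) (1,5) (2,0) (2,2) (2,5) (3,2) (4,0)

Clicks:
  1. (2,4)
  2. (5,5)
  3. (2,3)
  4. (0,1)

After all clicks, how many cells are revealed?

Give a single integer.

Answer: 16

Derivation:
Click 1 (2,4) count=3: revealed 1 new [(2,4)] -> total=1
Click 2 (5,5) count=0: revealed 13 new [(3,3) (3,4) (3,5) (4,1) (4,2) (4,3) (4,4) (4,5) (5,1) (5,2) (5,3) (5,4) (5,5)] -> total=14
Click 3 (2,3) count=3: revealed 1 new [(2,3)] -> total=15
Click 4 (0,1) count=1: revealed 1 new [(0,1)] -> total=16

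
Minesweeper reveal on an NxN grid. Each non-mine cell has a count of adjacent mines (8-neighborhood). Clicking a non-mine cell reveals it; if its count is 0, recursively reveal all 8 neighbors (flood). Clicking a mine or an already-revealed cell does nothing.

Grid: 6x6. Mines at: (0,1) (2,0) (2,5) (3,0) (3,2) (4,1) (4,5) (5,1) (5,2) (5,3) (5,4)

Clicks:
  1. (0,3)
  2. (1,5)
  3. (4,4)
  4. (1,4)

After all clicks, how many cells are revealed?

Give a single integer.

Answer: 12

Derivation:
Click 1 (0,3) count=0: revealed 11 new [(0,2) (0,3) (0,4) (0,5) (1,2) (1,3) (1,4) (1,5) (2,2) (2,3) (2,4)] -> total=11
Click 2 (1,5) count=1: revealed 0 new [(none)] -> total=11
Click 3 (4,4) count=3: revealed 1 new [(4,4)] -> total=12
Click 4 (1,4) count=1: revealed 0 new [(none)] -> total=12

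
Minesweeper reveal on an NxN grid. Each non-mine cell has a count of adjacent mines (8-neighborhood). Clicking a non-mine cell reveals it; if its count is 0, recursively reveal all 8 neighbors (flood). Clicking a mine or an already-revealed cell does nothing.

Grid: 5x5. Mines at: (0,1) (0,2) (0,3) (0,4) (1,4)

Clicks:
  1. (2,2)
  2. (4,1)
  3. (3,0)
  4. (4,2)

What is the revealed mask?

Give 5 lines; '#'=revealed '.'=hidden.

Answer: .....
####.
#####
#####
#####

Derivation:
Click 1 (2,2) count=0: revealed 19 new [(1,0) (1,1) (1,2) (1,3) (2,0) (2,1) (2,2) (2,3) (2,4) (3,0) (3,1) (3,2) (3,3) (3,4) (4,0) (4,1) (4,2) (4,3) (4,4)] -> total=19
Click 2 (4,1) count=0: revealed 0 new [(none)] -> total=19
Click 3 (3,0) count=0: revealed 0 new [(none)] -> total=19
Click 4 (4,2) count=0: revealed 0 new [(none)] -> total=19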